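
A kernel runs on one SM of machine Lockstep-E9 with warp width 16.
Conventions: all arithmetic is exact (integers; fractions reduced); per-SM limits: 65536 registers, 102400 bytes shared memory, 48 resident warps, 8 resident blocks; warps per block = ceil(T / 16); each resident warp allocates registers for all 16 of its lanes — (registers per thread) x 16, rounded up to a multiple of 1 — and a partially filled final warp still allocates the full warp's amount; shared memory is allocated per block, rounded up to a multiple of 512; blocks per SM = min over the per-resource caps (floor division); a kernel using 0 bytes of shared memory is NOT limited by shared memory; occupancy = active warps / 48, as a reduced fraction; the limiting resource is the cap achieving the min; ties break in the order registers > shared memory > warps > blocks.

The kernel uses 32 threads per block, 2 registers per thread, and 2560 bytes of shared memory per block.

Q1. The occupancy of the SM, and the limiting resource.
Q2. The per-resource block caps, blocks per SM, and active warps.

Answer: occupancy 1/3, limited by blocks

registers: 1024 blocks
shared memory: 40 blocks
warps: 24 blocks
blocks: 8 blocks

Answer: 8 blocks, 16 active warps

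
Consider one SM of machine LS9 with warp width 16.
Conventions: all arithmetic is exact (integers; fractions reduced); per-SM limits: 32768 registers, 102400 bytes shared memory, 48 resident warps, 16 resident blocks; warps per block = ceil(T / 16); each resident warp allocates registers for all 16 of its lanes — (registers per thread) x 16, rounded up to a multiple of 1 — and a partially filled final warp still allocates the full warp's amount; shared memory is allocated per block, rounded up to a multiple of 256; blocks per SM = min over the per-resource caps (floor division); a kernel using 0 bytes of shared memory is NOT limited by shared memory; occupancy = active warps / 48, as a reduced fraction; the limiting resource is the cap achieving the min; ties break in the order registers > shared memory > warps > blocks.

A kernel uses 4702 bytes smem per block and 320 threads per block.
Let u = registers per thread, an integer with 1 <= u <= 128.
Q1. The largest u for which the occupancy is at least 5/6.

Answer: u = 51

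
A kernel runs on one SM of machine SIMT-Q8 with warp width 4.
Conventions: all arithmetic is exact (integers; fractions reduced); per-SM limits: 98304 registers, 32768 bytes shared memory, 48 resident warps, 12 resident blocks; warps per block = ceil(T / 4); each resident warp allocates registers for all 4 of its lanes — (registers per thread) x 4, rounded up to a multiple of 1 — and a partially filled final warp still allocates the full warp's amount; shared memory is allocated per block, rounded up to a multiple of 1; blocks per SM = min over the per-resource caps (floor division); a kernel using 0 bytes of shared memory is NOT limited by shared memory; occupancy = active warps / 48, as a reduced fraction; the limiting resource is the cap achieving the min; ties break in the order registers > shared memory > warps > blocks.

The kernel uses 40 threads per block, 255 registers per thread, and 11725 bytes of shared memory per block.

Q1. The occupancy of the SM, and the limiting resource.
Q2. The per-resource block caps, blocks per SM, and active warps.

Answer: occupancy 5/12, limited by shared memory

registers: 9 blocks
shared memory: 2 blocks
warps: 4 blocks
blocks: 12 blocks

Answer: 2 blocks, 20 active warps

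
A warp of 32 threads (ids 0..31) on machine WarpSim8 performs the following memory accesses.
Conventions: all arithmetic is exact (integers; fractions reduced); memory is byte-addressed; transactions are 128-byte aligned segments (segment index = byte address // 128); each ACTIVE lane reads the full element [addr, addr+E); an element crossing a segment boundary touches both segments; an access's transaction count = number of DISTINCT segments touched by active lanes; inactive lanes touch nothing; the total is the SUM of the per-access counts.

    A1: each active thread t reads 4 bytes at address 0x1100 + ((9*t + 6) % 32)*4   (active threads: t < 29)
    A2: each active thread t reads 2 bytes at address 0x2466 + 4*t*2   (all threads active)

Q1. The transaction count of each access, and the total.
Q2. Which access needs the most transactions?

A1: 1 transaction
A2: 3 transactions

Answer: 1,3; total 4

Answer: A2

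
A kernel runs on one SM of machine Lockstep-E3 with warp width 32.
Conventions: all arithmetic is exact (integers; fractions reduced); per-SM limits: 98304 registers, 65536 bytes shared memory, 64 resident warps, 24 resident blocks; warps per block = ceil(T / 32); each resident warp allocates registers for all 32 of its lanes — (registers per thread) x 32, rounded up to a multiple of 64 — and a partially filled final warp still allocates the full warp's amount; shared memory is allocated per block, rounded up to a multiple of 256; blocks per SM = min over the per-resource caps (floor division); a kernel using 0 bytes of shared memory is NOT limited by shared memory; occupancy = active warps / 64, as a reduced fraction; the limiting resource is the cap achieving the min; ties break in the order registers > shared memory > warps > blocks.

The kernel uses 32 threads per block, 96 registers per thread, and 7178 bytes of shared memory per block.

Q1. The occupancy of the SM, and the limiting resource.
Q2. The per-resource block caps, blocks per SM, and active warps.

Answer: occupancy 1/8, limited by shared memory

registers: 32 blocks
shared memory: 8 blocks
warps: 64 blocks
blocks: 24 blocks

Answer: 8 blocks, 8 active warps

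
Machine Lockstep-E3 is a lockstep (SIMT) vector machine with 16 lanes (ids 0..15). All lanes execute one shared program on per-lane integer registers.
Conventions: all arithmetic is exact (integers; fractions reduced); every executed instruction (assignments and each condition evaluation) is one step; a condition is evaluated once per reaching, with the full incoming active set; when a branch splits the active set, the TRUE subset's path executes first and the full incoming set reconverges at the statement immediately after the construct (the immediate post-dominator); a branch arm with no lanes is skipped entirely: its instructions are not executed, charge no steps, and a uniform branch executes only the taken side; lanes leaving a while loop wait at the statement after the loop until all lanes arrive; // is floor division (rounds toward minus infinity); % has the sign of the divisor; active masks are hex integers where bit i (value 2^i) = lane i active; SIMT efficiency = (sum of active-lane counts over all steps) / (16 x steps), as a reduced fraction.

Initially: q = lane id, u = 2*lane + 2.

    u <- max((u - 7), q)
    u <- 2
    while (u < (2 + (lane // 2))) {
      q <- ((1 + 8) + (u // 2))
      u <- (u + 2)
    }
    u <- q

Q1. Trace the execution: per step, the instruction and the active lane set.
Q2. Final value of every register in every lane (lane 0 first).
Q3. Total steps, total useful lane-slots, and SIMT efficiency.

step 0: u <- max((u - 7), q)         0xffff
step 1: u <- 2                       0xffff
step 2: eval (u < (2 + (lane // 2))) 0xffff
step 3: q <- ((1 + 8) + (u // 2))    0xfffc
step 4: u <- (u + 2)                 0xfffc
step 5: eval (u < (2 + (lane // 2))) 0xfffc
step 6: q <- ((1 + 8) + (u // 2))    0xffc0
step 7: u <- (u + 2)                 0xffc0
step 8: eval (u < (2 + (lane // 2))) 0xffc0
step 9: q <- ((1 + 8) + (u // 2))    0xfc00
step 10: u <- (u + 2)                 0xfc00
step 11: eval (u < (2 + (lane // 2))) 0xfc00
step 12: q <- ((1 + 8) + (u // 2))    0xc000
step 13: u <- (u + 2)                 0xc000
step 14: eval (u < (2 + (lane // 2))) 0xc000
step 15: u <- q                       0xffff

Answer: 16 steps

q: 0,1,10,10,10,10,11,11,11,11,12,12,12,12,13,13
u: 0,1,10,10,10,10,11,11,11,11,12,12,12,12,13,13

steps = 16; useful = 160; efficiency = 160/256 = 5/8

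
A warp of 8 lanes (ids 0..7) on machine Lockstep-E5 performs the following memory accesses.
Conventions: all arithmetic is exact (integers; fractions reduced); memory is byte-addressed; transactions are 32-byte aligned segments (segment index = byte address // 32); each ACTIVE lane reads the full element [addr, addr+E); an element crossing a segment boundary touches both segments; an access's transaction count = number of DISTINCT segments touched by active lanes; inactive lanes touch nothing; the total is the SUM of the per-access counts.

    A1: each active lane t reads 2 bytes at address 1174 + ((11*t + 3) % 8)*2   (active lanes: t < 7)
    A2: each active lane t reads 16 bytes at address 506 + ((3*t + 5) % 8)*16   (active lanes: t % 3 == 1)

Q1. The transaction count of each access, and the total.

A1: 2 transactions
A2: 3 transactions

Answer: 2,3; total 5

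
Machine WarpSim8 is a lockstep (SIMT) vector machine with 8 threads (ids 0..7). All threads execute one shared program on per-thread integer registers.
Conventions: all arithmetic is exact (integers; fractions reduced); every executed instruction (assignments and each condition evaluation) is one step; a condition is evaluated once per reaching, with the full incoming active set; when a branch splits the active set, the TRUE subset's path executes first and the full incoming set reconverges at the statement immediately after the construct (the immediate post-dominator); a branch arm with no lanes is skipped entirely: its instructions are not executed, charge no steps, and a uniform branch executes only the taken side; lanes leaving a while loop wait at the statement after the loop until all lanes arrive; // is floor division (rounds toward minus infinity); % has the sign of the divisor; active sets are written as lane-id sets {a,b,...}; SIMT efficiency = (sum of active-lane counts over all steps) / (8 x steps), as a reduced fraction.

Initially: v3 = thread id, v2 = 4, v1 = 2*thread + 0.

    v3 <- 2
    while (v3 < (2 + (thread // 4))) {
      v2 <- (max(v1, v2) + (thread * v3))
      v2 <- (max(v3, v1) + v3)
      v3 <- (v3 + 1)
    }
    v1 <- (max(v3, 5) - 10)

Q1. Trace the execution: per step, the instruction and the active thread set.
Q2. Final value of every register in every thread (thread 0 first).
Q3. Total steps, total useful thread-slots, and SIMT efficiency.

step 0: v3 <- 2                      {0,1,2,3,4,5,6,7}
step 1: eval (v3 < (2 + (thread // 4))) {0,1,2,3,4,5,6,7}
step 2: v2 <- (max(v1, v2) + (thread * v3)) {4,5,6,7}
step 3: v2 <- (max(v3, v1) + v3)     {4,5,6,7}
step 4: v3 <- (v3 + 1)               {4,5,6,7}
step 5: eval (v3 < (2 + (thread // 4))) {4,5,6,7}
step 6: v1 <- (max(v3, 5) - 10)      {0,1,2,3,4,5,6,7}

Answer: 7 steps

v3: 2,2,2,2,3,3,3,3
v2: 4,4,4,4,10,12,14,16
v1: -5,-5,-5,-5,-5,-5,-5,-5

steps = 7; useful = 40; efficiency = 40/56 = 5/7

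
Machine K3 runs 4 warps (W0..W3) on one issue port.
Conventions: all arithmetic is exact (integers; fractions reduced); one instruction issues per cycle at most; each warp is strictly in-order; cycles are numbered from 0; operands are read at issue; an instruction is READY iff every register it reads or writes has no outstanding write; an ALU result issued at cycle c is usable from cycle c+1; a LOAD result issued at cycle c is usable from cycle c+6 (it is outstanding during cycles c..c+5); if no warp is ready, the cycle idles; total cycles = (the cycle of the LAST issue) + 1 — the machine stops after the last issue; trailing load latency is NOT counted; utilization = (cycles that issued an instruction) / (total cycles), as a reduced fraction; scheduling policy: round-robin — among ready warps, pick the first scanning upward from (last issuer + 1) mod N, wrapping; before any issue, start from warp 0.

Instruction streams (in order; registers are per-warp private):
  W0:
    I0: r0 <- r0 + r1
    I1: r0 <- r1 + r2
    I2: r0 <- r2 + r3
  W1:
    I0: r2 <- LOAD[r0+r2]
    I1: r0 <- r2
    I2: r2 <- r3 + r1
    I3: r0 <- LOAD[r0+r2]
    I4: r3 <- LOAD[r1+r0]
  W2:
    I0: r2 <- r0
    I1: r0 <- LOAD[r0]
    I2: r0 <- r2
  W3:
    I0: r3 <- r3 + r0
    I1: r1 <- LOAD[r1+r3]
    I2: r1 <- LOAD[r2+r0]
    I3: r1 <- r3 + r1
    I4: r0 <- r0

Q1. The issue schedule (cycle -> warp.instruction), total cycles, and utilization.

cycle 0: W0.I0
cycle 1: W1.I0
cycle 2: W2.I0
cycle 3: W3.I0
cycle 4: W0.I1
cycle 5: W2.I1
cycle 6: W3.I1
cycle 7: W0.I2
cycle 8: W1.I1
cycle 9: W1.I2
cycle 10: W1.I3
cycle 11: W2.I2
cycle 12: W3.I2
cycle 13: idle
cycle 14: idle
cycle 15: idle
cycle 16: W1.I4
cycle 17: idle
cycle 18: W3.I3
cycle 19: W3.I4

Answer: 20 cycles, utilization 4/5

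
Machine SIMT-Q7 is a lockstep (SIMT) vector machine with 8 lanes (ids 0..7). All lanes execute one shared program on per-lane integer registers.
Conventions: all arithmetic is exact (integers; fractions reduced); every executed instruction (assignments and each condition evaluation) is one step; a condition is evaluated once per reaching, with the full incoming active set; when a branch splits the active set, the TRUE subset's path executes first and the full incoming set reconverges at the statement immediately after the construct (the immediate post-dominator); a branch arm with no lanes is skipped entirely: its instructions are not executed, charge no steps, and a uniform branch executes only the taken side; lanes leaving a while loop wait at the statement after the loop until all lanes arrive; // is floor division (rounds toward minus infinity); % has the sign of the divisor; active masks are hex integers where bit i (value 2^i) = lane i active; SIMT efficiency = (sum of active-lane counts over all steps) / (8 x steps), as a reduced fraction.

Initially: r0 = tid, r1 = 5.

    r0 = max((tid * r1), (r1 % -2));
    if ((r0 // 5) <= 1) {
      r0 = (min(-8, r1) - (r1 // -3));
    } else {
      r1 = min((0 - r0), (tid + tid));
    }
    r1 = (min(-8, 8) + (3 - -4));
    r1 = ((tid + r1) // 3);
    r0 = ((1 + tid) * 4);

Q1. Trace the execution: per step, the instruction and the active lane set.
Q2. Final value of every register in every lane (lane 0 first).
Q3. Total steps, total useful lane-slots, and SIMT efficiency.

step 0: r0 <- max((tid * r1), (r1 % -2)) 0xff
step 1: eval ((r0 // 5) <= 1)        0xff
step 2: r0 <- (min(-8, r1) - (r1 // -3)) 0x03
step 3: r1 <- min((0 - r0), (tid + tid)) 0xfc
step 4: r1 <- (min(-8, 8) + (3 - -4)) 0xff
step 5: r1 <- ((tid + r1) // 3)      0xff
step 6: r0 <- ((1 + tid) * 4)        0xff

Answer: 7 steps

r0: 4,8,12,16,20,24,28,32
r1: -1,0,0,0,1,1,1,2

steps = 7; useful = 48; efficiency = 48/56 = 6/7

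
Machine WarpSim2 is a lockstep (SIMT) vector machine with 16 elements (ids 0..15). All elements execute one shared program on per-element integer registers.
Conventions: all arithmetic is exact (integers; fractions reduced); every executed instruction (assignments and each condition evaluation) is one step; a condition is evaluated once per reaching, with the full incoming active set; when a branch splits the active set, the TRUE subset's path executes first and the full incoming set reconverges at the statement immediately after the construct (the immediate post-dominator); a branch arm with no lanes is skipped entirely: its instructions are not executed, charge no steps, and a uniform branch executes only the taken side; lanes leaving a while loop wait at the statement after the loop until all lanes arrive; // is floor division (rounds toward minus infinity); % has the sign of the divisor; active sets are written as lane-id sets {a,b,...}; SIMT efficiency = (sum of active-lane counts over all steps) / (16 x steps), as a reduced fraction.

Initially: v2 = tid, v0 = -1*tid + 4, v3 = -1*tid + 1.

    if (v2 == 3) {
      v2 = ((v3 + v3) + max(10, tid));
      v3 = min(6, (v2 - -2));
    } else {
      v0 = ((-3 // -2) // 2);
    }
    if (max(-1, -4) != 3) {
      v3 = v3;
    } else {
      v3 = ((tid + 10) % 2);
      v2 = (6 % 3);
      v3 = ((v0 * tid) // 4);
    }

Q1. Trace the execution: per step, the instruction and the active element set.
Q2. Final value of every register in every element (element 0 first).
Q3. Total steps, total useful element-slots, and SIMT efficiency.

step 0: eval (v2 == 3)               {0,1,2,3,4,5,6,7,8,9,10,11,12,13,14,15}
step 1: v2 <- ((v3 + v3) + max(10, tid)) {3}
step 2: v3 <- min(6, (v2 - -2))      {3}
step 3: v0 <- ((-3 // -2) // 2)      {0,1,2,4,5,6,7,8,9,10,11,12,13,14,15}
step 4: eval (max(-1, -4) != 3)      {0,1,2,3,4,5,6,7,8,9,10,11,12,13,14,15}
step 5: v3 <- v3                     {0,1,2,3,4,5,6,7,8,9,10,11,12,13,14,15}

Answer: 6 steps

v2: 0,1,2,6,4,5,6,7,8,9,10,11,12,13,14,15
v0: 0,0,0,1,0,0,0,0,0,0,0,0,0,0,0,0
v3: 1,0,-1,6,-3,-4,-5,-6,-7,-8,-9,-10,-11,-12,-13,-14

steps = 6; useful = 65; efficiency = 65/96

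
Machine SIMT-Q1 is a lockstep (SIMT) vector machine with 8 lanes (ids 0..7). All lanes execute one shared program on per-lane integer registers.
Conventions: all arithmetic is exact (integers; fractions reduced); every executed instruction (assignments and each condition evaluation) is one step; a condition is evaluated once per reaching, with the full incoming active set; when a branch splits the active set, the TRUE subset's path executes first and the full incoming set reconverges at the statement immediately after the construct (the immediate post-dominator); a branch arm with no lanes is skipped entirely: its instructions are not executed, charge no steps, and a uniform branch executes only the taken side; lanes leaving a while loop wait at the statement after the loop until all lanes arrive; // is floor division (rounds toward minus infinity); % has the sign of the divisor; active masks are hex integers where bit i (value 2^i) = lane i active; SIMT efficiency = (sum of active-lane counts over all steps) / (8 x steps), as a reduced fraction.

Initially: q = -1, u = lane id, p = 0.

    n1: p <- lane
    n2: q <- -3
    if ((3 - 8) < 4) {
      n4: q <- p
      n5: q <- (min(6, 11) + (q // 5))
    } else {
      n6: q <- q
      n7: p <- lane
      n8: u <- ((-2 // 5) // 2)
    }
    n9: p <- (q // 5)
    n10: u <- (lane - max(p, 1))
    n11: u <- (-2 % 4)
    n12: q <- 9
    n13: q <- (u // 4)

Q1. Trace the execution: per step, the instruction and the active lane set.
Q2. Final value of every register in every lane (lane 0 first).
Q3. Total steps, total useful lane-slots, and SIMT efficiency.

step 0: p <- lane                    0xff
step 1: q <- -3                      0xff
step 2: eval ((3 - 8) < 4)           0xff
step 3: q <- p                       0xff
step 4: q <- (min(6, 11) + (q // 5)) 0xff
step 5: p <- (q // 5)                0xff
step 6: u <- (lane - max(p, 1))      0xff
step 7: u <- (-2 % 4)                0xff
step 8: q <- 9                       0xff
step 9: q <- (u // 4)                0xff

Answer: 10 steps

q: 0,0,0,0,0,0,0,0
u: 2,2,2,2,2,2,2,2
p: 1,1,1,1,1,1,1,1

steps = 10; useful = 80; efficiency = 80/80 = 1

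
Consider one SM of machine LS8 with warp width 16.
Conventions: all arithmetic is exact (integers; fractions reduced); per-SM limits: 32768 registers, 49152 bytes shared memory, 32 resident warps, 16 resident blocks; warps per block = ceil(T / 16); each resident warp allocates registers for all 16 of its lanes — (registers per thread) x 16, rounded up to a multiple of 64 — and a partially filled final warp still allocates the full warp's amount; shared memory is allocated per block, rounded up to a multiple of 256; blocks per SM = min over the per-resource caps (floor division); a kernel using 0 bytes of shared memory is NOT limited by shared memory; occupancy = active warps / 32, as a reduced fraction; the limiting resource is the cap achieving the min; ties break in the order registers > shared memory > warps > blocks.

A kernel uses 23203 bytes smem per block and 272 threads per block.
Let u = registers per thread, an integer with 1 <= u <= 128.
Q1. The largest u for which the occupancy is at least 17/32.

Answer: u = 120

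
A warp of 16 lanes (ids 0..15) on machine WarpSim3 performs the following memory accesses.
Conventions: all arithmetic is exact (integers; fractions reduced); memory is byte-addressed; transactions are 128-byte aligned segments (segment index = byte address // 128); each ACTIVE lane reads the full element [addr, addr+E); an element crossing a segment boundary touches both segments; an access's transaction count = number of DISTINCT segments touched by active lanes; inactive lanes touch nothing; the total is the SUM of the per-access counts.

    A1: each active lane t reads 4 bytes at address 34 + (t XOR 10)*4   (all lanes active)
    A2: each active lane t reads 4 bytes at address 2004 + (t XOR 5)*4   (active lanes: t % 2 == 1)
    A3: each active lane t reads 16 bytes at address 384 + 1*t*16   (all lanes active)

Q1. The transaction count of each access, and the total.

A1: 1 transaction
A2: 2 transactions
A3: 2 transactions

Answer: 1,2,2; total 5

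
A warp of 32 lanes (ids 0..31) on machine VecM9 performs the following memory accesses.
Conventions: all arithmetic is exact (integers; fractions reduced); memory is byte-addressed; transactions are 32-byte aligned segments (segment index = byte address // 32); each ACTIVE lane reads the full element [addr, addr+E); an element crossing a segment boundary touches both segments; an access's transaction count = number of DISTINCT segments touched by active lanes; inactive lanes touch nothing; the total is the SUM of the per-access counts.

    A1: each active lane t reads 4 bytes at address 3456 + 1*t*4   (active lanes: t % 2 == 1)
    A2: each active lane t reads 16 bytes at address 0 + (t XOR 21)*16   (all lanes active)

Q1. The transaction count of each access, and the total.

A1: 4 transactions
A2: 16 transactions

Answer: 4,16; total 20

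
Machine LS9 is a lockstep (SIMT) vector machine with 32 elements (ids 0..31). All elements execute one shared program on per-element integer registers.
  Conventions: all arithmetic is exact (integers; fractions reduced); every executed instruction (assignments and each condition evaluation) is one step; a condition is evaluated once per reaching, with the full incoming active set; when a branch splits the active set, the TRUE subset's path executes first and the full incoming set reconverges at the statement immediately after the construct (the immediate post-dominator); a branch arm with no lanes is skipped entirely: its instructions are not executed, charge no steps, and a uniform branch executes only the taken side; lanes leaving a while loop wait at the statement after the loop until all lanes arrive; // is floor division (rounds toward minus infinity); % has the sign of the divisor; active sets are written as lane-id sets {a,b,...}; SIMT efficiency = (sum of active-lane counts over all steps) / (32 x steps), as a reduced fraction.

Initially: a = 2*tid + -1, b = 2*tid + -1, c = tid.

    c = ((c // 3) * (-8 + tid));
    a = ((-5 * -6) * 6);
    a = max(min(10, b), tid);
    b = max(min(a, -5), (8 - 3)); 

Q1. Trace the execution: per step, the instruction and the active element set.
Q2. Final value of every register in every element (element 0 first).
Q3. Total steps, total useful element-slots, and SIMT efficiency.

step 0: c <- ((c // 3) * (-8 + tid)) {0,1,2,3,4,5,6,7,8,9,10,11,12,13,14,15,16,17,18,19,20,21,22,23,24,25,26,27,28,29,30,31}
step 1: a <- ((-5 * -6) * 6)         {0,1,2,3,4,5,6,7,8,9,10,11,12,13,14,15,16,17,18,19,20,21,22,23,24,25,26,27,28,29,30,31}
step 2: a <- max(min(10, b), tid)    {0,1,2,3,4,5,6,7,8,9,10,11,12,13,14,15,16,17,18,19,20,21,22,23,24,25,26,27,28,29,30,31}
step 3: b <- max(min(a, -5), (8 - 3)) {0,1,2,3,4,5,6,7,8,9,10,11,12,13,14,15,16,17,18,19,20,21,22,23,24,25,26,27,28,29,30,31}

Answer: 4 steps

a: 0,1,3,5,7,9,10,10,10,10,10,11,12,13,14,15,16,17,18,19,20,21,22,23,24,25,26,27,28,29,30,31
b: 5,5,5,5,5,5,5,5,5,5,5,5,5,5,5,5,5,5,5,5,5,5,5,5,5,5,5,5,5,5,5,5
c: 0,0,0,-5,-4,-3,-4,-2,0,3,6,9,16,20,24,35,40,45,60,66,72,91,98,105,128,136,144,171,180,189,220,230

steps = 4; useful = 128; efficiency = 128/128 = 1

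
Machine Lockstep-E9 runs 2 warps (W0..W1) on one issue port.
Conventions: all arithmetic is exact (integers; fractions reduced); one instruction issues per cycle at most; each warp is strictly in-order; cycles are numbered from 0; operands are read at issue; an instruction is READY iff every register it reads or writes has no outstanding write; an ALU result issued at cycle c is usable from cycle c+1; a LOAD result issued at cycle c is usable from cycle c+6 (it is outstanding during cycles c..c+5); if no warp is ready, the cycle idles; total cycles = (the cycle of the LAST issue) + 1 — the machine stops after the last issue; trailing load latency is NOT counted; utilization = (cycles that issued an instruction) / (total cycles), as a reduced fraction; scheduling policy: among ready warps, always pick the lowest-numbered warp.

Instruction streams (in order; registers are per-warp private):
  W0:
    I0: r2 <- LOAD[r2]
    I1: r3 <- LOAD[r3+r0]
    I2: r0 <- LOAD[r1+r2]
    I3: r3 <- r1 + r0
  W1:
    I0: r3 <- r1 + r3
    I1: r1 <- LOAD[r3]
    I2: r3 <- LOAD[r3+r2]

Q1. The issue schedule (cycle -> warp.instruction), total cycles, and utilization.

cycle 0: W0.I0
cycle 1: W0.I1
cycle 2: W1.I0
cycle 3: W1.I1
cycle 4: W1.I2
cycle 5: idle
cycle 6: W0.I2
cycle 7: idle
cycle 8: idle
cycle 9: idle
cycle 10: idle
cycle 11: idle
cycle 12: W0.I3

Answer: 13 cycles, utilization 7/13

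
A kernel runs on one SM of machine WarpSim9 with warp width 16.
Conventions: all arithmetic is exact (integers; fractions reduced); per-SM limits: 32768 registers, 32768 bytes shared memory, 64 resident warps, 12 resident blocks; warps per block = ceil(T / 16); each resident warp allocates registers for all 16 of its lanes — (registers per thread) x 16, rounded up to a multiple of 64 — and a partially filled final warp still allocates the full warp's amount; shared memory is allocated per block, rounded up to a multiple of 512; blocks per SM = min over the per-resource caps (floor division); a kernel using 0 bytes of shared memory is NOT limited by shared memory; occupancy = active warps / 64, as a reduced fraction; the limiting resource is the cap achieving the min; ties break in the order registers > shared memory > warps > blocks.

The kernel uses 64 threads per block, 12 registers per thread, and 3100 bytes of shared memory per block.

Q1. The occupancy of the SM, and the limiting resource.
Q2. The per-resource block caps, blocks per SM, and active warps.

Answer: occupancy 9/16, limited by shared memory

registers: 42 blocks
shared memory: 9 blocks
warps: 16 blocks
blocks: 12 blocks

Answer: 9 blocks, 36 active warps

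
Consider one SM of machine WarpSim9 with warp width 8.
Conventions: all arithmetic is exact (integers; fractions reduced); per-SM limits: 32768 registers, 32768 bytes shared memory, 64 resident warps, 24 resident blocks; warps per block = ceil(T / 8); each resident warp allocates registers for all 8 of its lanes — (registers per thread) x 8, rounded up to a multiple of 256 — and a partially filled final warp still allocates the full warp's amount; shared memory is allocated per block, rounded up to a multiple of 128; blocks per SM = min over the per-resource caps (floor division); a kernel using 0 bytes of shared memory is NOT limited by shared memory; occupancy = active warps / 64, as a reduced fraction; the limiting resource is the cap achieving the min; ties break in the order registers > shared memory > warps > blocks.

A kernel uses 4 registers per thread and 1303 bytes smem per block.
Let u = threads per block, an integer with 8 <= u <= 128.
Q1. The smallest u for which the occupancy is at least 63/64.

Answer: u = 17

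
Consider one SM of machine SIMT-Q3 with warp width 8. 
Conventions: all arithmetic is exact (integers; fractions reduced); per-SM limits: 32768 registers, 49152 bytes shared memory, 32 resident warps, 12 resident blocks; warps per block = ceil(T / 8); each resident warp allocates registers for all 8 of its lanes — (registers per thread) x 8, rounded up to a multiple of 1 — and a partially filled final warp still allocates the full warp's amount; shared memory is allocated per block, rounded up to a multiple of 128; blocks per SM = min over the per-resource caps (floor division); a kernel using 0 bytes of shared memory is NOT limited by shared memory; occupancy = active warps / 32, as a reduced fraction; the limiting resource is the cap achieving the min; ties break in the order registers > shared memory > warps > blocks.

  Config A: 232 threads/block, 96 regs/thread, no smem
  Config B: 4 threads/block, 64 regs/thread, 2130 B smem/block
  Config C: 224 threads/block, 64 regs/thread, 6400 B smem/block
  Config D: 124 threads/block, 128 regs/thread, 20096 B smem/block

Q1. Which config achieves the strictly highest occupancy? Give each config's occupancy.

occupancies: A 29/32, B 3/8, C 7/8, D 1

Answer: D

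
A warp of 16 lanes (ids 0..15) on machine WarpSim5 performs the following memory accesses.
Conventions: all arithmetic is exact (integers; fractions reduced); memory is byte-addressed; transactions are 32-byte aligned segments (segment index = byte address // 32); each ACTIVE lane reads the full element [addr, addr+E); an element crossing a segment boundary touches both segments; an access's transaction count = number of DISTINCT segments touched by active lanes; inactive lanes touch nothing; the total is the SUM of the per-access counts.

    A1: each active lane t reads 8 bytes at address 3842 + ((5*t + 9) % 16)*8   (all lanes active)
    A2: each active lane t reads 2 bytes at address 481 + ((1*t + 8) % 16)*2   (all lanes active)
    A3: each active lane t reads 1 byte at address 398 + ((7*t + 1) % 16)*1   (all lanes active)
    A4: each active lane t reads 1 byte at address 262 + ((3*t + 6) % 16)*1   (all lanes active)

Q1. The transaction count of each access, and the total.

A1: 5 transactions
A2: 2 transactions
A3: 1 transaction
A4: 1 transaction

Answer: 5,2,1,1; total 9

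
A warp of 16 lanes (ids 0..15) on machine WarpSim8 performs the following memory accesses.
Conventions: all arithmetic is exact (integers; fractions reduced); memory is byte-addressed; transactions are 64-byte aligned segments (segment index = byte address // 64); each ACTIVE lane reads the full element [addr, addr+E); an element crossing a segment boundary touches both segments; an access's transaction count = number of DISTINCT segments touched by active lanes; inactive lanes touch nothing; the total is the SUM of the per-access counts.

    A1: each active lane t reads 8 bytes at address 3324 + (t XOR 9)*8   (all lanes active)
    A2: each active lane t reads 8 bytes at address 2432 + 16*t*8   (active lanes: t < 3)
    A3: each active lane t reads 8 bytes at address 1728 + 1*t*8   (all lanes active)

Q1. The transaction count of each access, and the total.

A1: 3 transactions
A2: 3 transactions
A3: 2 transactions

Answer: 3,3,2; total 8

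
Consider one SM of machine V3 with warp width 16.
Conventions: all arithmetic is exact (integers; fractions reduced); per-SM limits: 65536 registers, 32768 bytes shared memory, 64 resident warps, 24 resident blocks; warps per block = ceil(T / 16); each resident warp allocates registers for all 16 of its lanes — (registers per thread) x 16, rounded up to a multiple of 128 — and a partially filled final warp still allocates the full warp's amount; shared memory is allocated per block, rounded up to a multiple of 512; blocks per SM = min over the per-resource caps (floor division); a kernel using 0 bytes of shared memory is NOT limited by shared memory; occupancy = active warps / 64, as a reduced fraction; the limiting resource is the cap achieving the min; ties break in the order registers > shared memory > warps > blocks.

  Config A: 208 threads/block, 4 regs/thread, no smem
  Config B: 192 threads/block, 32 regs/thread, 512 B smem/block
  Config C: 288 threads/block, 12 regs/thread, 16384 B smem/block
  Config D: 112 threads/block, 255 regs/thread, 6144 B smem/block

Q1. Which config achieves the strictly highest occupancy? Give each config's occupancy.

occupancies: A 13/16, B 15/16, C 9/16, D 7/32

Answer: B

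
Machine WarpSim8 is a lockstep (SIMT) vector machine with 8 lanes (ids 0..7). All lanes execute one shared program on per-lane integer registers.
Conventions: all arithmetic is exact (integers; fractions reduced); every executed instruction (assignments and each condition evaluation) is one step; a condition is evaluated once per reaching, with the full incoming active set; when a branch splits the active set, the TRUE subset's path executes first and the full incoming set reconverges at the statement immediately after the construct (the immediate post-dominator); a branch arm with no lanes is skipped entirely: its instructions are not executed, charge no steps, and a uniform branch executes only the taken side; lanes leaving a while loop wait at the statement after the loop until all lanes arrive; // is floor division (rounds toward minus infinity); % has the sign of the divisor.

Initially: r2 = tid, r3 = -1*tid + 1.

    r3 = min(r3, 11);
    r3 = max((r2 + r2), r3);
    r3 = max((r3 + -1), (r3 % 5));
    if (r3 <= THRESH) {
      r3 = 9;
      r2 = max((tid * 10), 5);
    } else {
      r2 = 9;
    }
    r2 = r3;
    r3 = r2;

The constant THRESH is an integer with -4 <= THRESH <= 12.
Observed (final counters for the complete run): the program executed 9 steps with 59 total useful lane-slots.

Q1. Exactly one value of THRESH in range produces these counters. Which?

Answer: THRESH = 4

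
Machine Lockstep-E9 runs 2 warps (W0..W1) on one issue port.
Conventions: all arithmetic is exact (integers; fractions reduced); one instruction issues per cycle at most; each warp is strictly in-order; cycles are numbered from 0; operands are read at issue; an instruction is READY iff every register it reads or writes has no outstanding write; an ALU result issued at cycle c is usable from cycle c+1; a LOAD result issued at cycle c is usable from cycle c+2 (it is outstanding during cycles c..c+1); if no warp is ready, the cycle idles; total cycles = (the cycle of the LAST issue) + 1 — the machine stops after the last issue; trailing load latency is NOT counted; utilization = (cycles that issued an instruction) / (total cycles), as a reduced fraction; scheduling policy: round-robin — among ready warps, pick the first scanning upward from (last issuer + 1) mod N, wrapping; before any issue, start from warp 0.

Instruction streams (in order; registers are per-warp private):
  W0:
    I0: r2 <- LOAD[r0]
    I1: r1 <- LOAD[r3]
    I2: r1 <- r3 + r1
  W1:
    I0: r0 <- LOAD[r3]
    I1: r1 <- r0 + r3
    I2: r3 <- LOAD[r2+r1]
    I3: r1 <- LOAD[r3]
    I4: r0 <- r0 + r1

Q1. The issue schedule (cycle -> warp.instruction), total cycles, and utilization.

cycle 0: W0.I0
cycle 1: W1.I0
cycle 2: W0.I1
cycle 3: W1.I1
cycle 4: W0.I2
cycle 5: W1.I2
cycle 6: idle
cycle 7: W1.I3
cycle 8: idle
cycle 9: W1.I4

Answer: 10 cycles, utilization 4/5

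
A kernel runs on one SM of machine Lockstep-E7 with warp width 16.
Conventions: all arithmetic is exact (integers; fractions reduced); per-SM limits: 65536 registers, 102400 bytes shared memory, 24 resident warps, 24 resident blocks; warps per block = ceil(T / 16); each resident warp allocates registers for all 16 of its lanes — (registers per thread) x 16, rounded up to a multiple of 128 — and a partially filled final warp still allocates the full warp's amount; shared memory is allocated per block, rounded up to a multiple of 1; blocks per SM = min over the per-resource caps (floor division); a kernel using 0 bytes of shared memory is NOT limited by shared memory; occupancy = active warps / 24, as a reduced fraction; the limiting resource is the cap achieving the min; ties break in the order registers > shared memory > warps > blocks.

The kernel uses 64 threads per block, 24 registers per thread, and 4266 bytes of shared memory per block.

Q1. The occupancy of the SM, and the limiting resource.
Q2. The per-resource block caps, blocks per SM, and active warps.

Answer: occupancy 1, limited by warps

registers: 42 blocks
shared memory: 24 blocks
warps: 6 blocks
blocks: 24 blocks

Answer: 6 blocks, 24 active warps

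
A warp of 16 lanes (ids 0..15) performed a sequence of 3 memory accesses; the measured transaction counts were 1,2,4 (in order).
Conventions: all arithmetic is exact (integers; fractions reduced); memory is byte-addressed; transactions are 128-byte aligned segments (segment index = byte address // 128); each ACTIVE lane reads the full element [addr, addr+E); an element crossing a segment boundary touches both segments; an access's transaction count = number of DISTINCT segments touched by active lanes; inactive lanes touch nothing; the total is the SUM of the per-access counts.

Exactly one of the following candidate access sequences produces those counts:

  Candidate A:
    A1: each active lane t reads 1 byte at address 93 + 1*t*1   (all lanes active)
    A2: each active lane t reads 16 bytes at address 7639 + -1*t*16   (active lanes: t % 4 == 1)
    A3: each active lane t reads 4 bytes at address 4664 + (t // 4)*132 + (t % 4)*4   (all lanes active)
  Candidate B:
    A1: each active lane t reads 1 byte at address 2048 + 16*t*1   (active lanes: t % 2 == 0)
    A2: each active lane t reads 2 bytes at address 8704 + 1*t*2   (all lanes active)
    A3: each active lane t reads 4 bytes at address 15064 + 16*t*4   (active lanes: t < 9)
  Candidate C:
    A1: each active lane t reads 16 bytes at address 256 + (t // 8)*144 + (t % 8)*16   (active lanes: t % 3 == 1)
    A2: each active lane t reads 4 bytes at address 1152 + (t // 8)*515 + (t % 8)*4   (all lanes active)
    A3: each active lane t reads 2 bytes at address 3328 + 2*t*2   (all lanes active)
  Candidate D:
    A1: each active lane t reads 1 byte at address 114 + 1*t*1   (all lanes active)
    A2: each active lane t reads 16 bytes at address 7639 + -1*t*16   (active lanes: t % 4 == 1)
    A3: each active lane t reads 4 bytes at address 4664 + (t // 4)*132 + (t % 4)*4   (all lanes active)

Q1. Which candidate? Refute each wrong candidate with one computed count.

B: A1 gives 2 transactions, not 1
C: A1 gives 2 transactions, not 1
D: A1 gives 2 transactions, not 1
A: all counts match (1,2,4)

Answer: A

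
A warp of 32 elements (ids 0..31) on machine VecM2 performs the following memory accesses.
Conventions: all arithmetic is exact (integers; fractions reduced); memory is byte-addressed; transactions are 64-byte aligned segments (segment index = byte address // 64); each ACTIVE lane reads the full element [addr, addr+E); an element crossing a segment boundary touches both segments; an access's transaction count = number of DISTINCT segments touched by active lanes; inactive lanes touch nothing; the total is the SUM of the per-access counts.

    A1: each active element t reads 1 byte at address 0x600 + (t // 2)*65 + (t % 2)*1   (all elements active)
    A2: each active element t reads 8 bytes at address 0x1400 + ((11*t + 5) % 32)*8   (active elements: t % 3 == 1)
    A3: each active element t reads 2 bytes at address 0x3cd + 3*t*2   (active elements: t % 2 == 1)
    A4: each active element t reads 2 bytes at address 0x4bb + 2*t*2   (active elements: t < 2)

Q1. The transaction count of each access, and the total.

A1: 16 transactions
A2: 2 transactions
A3: 4 transactions
A4: 2 transactions

Answer: 16,2,4,2; total 24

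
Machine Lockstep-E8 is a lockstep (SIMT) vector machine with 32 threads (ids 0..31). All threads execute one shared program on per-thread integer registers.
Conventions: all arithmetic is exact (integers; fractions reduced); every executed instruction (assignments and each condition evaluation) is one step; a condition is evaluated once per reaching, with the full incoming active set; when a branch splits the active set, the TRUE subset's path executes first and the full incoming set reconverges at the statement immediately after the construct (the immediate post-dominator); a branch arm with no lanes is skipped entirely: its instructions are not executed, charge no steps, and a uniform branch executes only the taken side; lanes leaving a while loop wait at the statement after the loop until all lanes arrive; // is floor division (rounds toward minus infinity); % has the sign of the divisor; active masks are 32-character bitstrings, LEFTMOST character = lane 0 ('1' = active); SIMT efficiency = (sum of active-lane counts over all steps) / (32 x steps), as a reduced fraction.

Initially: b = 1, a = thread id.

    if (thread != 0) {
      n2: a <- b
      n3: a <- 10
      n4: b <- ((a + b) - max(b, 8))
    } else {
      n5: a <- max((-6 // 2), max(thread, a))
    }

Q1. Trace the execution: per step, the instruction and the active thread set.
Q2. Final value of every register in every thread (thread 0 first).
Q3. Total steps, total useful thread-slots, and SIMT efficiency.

step 0: eval (thread != 0)           11111111111111111111111111111111
step 1: a <- b                       01111111111111111111111111111111
step 2: a <- 10                      01111111111111111111111111111111
step 3: b <- ((a + b) - max(b, 8))   01111111111111111111111111111111
step 4: a <- max((-6 // 2), max(thread, a)) 10000000000000000000000000000000

Answer: 5 steps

b: 1,3,3,3,3,3,3,3,3,3,3,3,3,3,3,3,3,3,3,3,3,3,3,3,3,3,3,3,3,3,3,3
a: 0,10,10,10,10,10,10,10,10,10,10,10,10,10,10,10,10,10,10,10,10,10,10,10,10,10,10,10,10,10,10,10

steps = 5; useful = 126; efficiency = 126/160 = 63/80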